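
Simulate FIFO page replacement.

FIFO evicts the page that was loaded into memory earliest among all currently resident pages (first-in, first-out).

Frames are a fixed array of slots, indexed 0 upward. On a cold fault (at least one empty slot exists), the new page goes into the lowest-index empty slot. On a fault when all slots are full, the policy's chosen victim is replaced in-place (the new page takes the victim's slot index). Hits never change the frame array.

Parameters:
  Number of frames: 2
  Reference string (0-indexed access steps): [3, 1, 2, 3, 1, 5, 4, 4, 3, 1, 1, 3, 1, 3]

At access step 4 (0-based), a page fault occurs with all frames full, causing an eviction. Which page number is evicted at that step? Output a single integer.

Answer: 2

Derivation:
Step 0: ref 3 -> FAULT, frames=[3,-]
Step 1: ref 1 -> FAULT, frames=[3,1]
Step 2: ref 2 -> FAULT, evict 3, frames=[2,1]
Step 3: ref 3 -> FAULT, evict 1, frames=[2,3]
Step 4: ref 1 -> FAULT, evict 2, frames=[1,3]
At step 4: evicted page 2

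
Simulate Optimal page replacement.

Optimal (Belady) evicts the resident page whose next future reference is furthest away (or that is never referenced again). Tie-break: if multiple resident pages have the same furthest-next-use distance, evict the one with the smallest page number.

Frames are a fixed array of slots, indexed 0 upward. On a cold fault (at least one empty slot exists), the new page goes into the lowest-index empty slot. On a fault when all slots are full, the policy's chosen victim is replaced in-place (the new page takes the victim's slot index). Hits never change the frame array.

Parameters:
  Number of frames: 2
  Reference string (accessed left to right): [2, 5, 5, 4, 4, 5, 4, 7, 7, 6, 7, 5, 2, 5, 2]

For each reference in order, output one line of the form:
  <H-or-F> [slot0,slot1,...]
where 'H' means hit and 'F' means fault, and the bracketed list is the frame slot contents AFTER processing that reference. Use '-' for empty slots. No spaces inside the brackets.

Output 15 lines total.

F [2,-]
F [2,5]
H [2,5]
F [4,5]
H [4,5]
H [4,5]
H [4,5]
F [7,5]
H [7,5]
F [7,6]
H [7,6]
F [7,5]
F [2,5]
H [2,5]
H [2,5]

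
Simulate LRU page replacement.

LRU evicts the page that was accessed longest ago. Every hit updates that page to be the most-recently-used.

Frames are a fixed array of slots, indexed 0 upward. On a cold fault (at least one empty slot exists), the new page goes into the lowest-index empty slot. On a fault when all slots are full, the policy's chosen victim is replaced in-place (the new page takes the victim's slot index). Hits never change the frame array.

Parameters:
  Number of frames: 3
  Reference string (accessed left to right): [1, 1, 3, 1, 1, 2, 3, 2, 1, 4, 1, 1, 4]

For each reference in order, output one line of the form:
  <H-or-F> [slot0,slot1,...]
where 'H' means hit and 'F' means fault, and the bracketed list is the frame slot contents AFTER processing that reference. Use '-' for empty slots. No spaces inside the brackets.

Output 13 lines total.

F [1,-,-]
H [1,-,-]
F [1,3,-]
H [1,3,-]
H [1,3,-]
F [1,3,2]
H [1,3,2]
H [1,3,2]
H [1,3,2]
F [1,4,2]
H [1,4,2]
H [1,4,2]
H [1,4,2]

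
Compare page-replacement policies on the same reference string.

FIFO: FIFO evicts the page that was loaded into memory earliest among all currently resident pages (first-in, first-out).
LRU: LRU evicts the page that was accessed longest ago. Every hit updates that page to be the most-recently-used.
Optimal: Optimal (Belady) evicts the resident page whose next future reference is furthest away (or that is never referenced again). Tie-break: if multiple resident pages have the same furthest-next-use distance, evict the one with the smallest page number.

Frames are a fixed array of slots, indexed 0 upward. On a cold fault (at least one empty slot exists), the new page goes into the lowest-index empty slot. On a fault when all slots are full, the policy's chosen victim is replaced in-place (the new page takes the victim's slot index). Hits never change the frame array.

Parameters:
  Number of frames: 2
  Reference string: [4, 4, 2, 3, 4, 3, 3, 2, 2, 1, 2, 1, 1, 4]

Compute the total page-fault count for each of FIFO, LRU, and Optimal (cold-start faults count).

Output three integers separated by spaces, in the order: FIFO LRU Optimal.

--- FIFO ---
  step 0: ref 4 -> FAULT, frames=[4,-] (faults so far: 1)
  step 1: ref 4 -> HIT, frames=[4,-] (faults so far: 1)
  step 2: ref 2 -> FAULT, frames=[4,2] (faults so far: 2)
  step 3: ref 3 -> FAULT, evict 4, frames=[3,2] (faults so far: 3)
  step 4: ref 4 -> FAULT, evict 2, frames=[3,4] (faults so far: 4)
  step 5: ref 3 -> HIT, frames=[3,4] (faults so far: 4)
  step 6: ref 3 -> HIT, frames=[3,4] (faults so far: 4)
  step 7: ref 2 -> FAULT, evict 3, frames=[2,4] (faults so far: 5)
  step 8: ref 2 -> HIT, frames=[2,4] (faults so far: 5)
  step 9: ref 1 -> FAULT, evict 4, frames=[2,1] (faults so far: 6)
  step 10: ref 2 -> HIT, frames=[2,1] (faults so far: 6)
  step 11: ref 1 -> HIT, frames=[2,1] (faults so far: 6)
  step 12: ref 1 -> HIT, frames=[2,1] (faults so far: 6)
  step 13: ref 4 -> FAULT, evict 2, frames=[4,1] (faults so far: 7)
  FIFO total faults: 7
--- LRU ---
  step 0: ref 4 -> FAULT, frames=[4,-] (faults so far: 1)
  step 1: ref 4 -> HIT, frames=[4,-] (faults so far: 1)
  step 2: ref 2 -> FAULT, frames=[4,2] (faults so far: 2)
  step 3: ref 3 -> FAULT, evict 4, frames=[3,2] (faults so far: 3)
  step 4: ref 4 -> FAULT, evict 2, frames=[3,4] (faults so far: 4)
  step 5: ref 3 -> HIT, frames=[3,4] (faults so far: 4)
  step 6: ref 3 -> HIT, frames=[3,4] (faults so far: 4)
  step 7: ref 2 -> FAULT, evict 4, frames=[3,2] (faults so far: 5)
  step 8: ref 2 -> HIT, frames=[3,2] (faults so far: 5)
  step 9: ref 1 -> FAULT, evict 3, frames=[1,2] (faults so far: 6)
  step 10: ref 2 -> HIT, frames=[1,2] (faults so far: 6)
  step 11: ref 1 -> HIT, frames=[1,2] (faults so far: 6)
  step 12: ref 1 -> HIT, frames=[1,2] (faults so far: 6)
  step 13: ref 4 -> FAULT, evict 2, frames=[1,4] (faults so far: 7)
  LRU total faults: 7
--- Optimal ---
  step 0: ref 4 -> FAULT, frames=[4,-] (faults so far: 1)
  step 1: ref 4 -> HIT, frames=[4,-] (faults so far: 1)
  step 2: ref 2 -> FAULT, frames=[4,2] (faults so far: 2)
  step 3: ref 3 -> FAULT, evict 2, frames=[4,3] (faults so far: 3)
  step 4: ref 4 -> HIT, frames=[4,3] (faults so far: 3)
  step 5: ref 3 -> HIT, frames=[4,3] (faults so far: 3)
  step 6: ref 3 -> HIT, frames=[4,3] (faults so far: 3)
  step 7: ref 2 -> FAULT, evict 3, frames=[4,2] (faults so far: 4)
  step 8: ref 2 -> HIT, frames=[4,2] (faults so far: 4)
  step 9: ref 1 -> FAULT, evict 4, frames=[1,2] (faults so far: 5)
  step 10: ref 2 -> HIT, frames=[1,2] (faults so far: 5)
  step 11: ref 1 -> HIT, frames=[1,2] (faults so far: 5)
  step 12: ref 1 -> HIT, frames=[1,2] (faults so far: 5)
  step 13: ref 4 -> FAULT, evict 1, frames=[4,2] (faults so far: 6)
  Optimal total faults: 6

Answer: 7 7 6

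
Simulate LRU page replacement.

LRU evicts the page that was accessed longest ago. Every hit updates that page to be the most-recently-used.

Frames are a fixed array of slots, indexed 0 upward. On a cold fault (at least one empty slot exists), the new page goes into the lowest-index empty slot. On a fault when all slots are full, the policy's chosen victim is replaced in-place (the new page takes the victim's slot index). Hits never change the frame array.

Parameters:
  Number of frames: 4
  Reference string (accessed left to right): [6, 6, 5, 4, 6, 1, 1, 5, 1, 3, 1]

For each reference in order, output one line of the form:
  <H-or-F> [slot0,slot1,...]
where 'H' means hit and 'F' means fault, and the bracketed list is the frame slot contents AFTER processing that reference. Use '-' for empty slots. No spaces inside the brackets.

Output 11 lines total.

F [6,-,-,-]
H [6,-,-,-]
F [6,5,-,-]
F [6,5,4,-]
H [6,5,4,-]
F [6,5,4,1]
H [6,5,4,1]
H [6,5,4,1]
H [6,5,4,1]
F [6,5,3,1]
H [6,5,3,1]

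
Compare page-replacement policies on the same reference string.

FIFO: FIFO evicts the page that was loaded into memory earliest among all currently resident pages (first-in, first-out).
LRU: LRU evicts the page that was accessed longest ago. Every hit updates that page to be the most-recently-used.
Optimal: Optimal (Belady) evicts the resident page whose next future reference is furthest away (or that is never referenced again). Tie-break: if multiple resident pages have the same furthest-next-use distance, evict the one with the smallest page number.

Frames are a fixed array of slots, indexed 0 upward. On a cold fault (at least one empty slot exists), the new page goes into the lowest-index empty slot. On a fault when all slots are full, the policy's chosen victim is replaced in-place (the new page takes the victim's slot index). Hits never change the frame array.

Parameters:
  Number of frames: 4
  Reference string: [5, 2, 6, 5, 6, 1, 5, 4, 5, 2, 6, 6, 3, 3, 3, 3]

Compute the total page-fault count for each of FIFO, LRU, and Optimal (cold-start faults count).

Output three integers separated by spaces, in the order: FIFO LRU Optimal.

Answer: 9 8 6

Derivation:
--- FIFO ---
  step 0: ref 5 -> FAULT, frames=[5,-,-,-] (faults so far: 1)
  step 1: ref 2 -> FAULT, frames=[5,2,-,-] (faults so far: 2)
  step 2: ref 6 -> FAULT, frames=[5,2,6,-] (faults so far: 3)
  step 3: ref 5 -> HIT, frames=[5,2,6,-] (faults so far: 3)
  step 4: ref 6 -> HIT, frames=[5,2,6,-] (faults so far: 3)
  step 5: ref 1 -> FAULT, frames=[5,2,6,1] (faults so far: 4)
  step 6: ref 5 -> HIT, frames=[5,2,6,1] (faults so far: 4)
  step 7: ref 4 -> FAULT, evict 5, frames=[4,2,6,1] (faults so far: 5)
  step 8: ref 5 -> FAULT, evict 2, frames=[4,5,6,1] (faults so far: 6)
  step 9: ref 2 -> FAULT, evict 6, frames=[4,5,2,1] (faults so far: 7)
  step 10: ref 6 -> FAULT, evict 1, frames=[4,5,2,6] (faults so far: 8)
  step 11: ref 6 -> HIT, frames=[4,5,2,6] (faults so far: 8)
  step 12: ref 3 -> FAULT, evict 4, frames=[3,5,2,6] (faults so far: 9)
  step 13: ref 3 -> HIT, frames=[3,5,2,6] (faults so far: 9)
  step 14: ref 3 -> HIT, frames=[3,5,2,6] (faults so far: 9)
  step 15: ref 3 -> HIT, frames=[3,5,2,6] (faults so far: 9)
  FIFO total faults: 9
--- LRU ---
  step 0: ref 5 -> FAULT, frames=[5,-,-,-] (faults so far: 1)
  step 1: ref 2 -> FAULT, frames=[5,2,-,-] (faults so far: 2)
  step 2: ref 6 -> FAULT, frames=[5,2,6,-] (faults so far: 3)
  step 3: ref 5 -> HIT, frames=[5,2,6,-] (faults so far: 3)
  step 4: ref 6 -> HIT, frames=[5,2,6,-] (faults so far: 3)
  step 5: ref 1 -> FAULT, frames=[5,2,6,1] (faults so far: 4)
  step 6: ref 5 -> HIT, frames=[5,2,6,1] (faults so far: 4)
  step 7: ref 4 -> FAULT, evict 2, frames=[5,4,6,1] (faults so far: 5)
  step 8: ref 5 -> HIT, frames=[5,4,6,1] (faults so far: 5)
  step 9: ref 2 -> FAULT, evict 6, frames=[5,4,2,1] (faults so far: 6)
  step 10: ref 6 -> FAULT, evict 1, frames=[5,4,2,6] (faults so far: 7)
  step 11: ref 6 -> HIT, frames=[5,4,2,6] (faults so far: 7)
  step 12: ref 3 -> FAULT, evict 4, frames=[5,3,2,6] (faults so far: 8)
  step 13: ref 3 -> HIT, frames=[5,3,2,6] (faults so far: 8)
  step 14: ref 3 -> HIT, frames=[5,3,2,6] (faults so far: 8)
  step 15: ref 3 -> HIT, frames=[5,3,2,6] (faults so far: 8)
  LRU total faults: 8
--- Optimal ---
  step 0: ref 5 -> FAULT, frames=[5,-,-,-] (faults so far: 1)
  step 1: ref 2 -> FAULT, frames=[5,2,-,-] (faults so far: 2)
  step 2: ref 6 -> FAULT, frames=[5,2,6,-] (faults so far: 3)
  step 3: ref 5 -> HIT, frames=[5,2,6,-] (faults so far: 3)
  step 4: ref 6 -> HIT, frames=[5,2,6,-] (faults so far: 3)
  step 5: ref 1 -> FAULT, frames=[5,2,6,1] (faults so far: 4)
  step 6: ref 5 -> HIT, frames=[5,2,6,1] (faults so far: 4)
  step 7: ref 4 -> FAULT, evict 1, frames=[5,2,6,4] (faults so far: 5)
  step 8: ref 5 -> HIT, frames=[5,2,6,4] (faults so far: 5)
  step 9: ref 2 -> HIT, frames=[5,2,6,4] (faults so far: 5)
  step 10: ref 6 -> HIT, frames=[5,2,6,4] (faults so far: 5)
  step 11: ref 6 -> HIT, frames=[5,2,6,4] (faults so far: 5)
  step 12: ref 3 -> FAULT, evict 2, frames=[5,3,6,4] (faults so far: 6)
  step 13: ref 3 -> HIT, frames=[5,3,6,4] (faults so far: 6)
  step 14: ref 3 -> HIT, frames=[5,3,6,4] (faults so far: 6)
  step 15: ref 3 -> HIT, frames=[5,3,6,4] (faults so far: 6)
  Optimal total faults: 6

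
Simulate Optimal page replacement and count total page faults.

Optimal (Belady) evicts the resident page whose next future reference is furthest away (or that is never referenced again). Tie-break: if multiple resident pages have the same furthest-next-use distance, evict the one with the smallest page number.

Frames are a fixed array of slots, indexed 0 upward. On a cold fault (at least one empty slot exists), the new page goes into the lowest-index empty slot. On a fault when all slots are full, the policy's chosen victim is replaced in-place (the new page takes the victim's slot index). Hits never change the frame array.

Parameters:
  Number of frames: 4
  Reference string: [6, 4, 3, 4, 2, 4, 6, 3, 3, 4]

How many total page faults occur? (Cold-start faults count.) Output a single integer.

Step 0: ref 6 → FAULT, frames=[6,-,-,-]
Step 1: ref 4 → FAULT, frames=[6,4,-,-]
Step 2: ref 3 → FAULT, frames=[6,4,3,-]
Step 3: ref 4 → HIT, frames=[6,4,3,-]
Step 4: ref 2 → FAULT, frames=[6,4,3,2]
Step 5: ref 4 → HIT, frames=[6,4,3,2]
Step 6: ref 6 → HIT, frames=[6,4,3,2]
Step 7: ref 3 → HIT, frames=[6,4,3,2]
Step 8: ref 3 → HIT, frames=[6,4,3,2]
Step 9: ref 4 → HIT, frames=[6,4,3,2]
Total faults: 4

Answer: 4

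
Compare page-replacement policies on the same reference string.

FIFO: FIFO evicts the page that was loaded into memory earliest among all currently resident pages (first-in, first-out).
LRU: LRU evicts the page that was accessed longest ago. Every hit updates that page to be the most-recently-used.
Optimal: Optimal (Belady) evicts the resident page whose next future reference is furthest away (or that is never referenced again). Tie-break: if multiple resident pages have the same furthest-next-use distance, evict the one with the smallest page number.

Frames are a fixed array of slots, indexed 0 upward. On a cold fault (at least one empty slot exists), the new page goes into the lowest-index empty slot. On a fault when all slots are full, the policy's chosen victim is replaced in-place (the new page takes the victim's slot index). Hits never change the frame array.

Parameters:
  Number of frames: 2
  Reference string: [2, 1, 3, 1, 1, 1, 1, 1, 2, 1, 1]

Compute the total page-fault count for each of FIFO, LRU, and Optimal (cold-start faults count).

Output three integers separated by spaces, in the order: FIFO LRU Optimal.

Answer: 5 4 4

Derivation:
--- FIFO ---
  step 0: ref 2 -> FAULT, frames=[2,-] (faults so far: 1)
  step 1: ref 1 -> FAULT, frames=[2,1] (faults so far: 2)
  step 2: ref 3 -> FAULT, evict 2, frames=[3,1] (faults so far: 3)
  step 3: ref 1 -> HIT, frames=[3,1] (faults so far: 3)
  step 4: ref 1 -> HIT, frames=[3,1] (faults so far: 3)
  step 5: ref 1 -> HIT, frames=[3,1] (faults so far: 3)
  step 6: ref 1 -> HIT, frames=[3,1] (faults so far: 3)
  step 7: ref 1 -> HIT, frames=[3,1] (faults so far: 3)
  step 8: ref 2 -> FAULT, evict 1, frames=[3,2] (faults so far: 4)
  step 9: ref 1 -> FAULT, evict 3, frames=[1,2] (faults so far: 5)
  step 10: ref 1 -> HIT, frames=[1,2] (faults so far: 5)
  FIFO total faults: 5
--- LRU ---
  step 0: ref 2 -> FAULT, frames=[2,-] (faults so far: 1)
  step 1: ref 1 -> FAULT, frames=[2,1] (faults so far: 2)
  step 2: ref 3 -> FAULT, evict 2, frames=[3,1] (faults so far: 3)
  step 3: ref 1 -> HIT, frames=[3,1] (faults so far: 3)
  step 4: ref 1 -> HIT, frames=[3,1] (faults so far: 3)
  step 5: ref 1 -> HIT, frames=[3,1] (faults so far: 3)
  step 6: ref 1 -> HIT, frames=[3,1] (faults so far: 3)
  step 7: ref 1 -> HIT, frames=[3,1] (faults so far: 3)
  step 8: ref 2 -> FAULT, evict 3, frames=[2,1] (faults so far: 4)
  step 9: ref 1 -> HIT, frames=[2,1] (faults so far: 4)
  step 10: ref 1 -> HIT, frames=[2,1] (faults so far: 4)
  LRU total faults: 4
--- Optimal ---
  step 0: ref 2 -> FAULT, frames=[2,-] (faults so far: 1)
  step 1: ref 1 -> FAULT, frames=[2,1] (faults so far: 2)
  step 2: ref 3 -> FAULT, evict 2, frames=[3,1] (faults so far: 3)
  step 3: ref 1 -> HIT, frames=[3,1] (faults so far: 3)
  step 4: ref 1 -> HIT, frames=[3,1] (faults so far: 3)
  step 5: ref 1 -> HIT, frames=[3,1] (faults so far: 3)
  step 6: ref 1 -> HIT, frames=[3,1] (faults so far: 3)
  step 7: ref 1 -> HIT, frames=[3,1] (faults so far: 3)
  step 8: ref 2 -> FAULT, evict 3, frames=[2,1] (faults so far: 4)
  step 9: ref 1 -> HIT, frames=[2,1] (faults so far: 4)
  step 10: ref 1 -> HIT, frames=[2,1] (faults so far: 4)
  Optimal total faults: 4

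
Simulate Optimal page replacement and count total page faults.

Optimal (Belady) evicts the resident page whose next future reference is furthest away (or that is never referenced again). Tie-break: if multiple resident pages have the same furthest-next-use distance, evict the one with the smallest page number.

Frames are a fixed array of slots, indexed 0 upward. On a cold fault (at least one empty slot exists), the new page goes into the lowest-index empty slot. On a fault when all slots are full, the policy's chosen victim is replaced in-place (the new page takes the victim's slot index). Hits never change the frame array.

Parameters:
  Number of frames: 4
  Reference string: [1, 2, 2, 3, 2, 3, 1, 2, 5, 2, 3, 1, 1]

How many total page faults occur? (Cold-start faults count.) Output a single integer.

Answer: 4

Derivation:
Step 0: ref 1 → FAULT, frames=[1,-,-,-]
Step 1: ref 2 → FAULT, frames=[1,2,-,-]
Step 2: ref 2 → HIT, frames=[1,2,-,-]
Step 3: ref 3 → FAULT, frames=[1,2,3,-]
Step 4: ref 2 → HIT, frames=[1,2,3,-]
Step 5: ref 3 → HIT, frames=[1,2,3,-]
Step 6: ref 1 → HIT, frames=[1,2,3,-]
Step 7: ref 2 → HIT, frames=[1,2,3,-]
Step 8: ref 5 → FAULT, frames=[1,2,3,5]
Step 9: ref 2 → HIT, frames=[1,2,3,5]
Step 10: ref 3 → HIT, frames=[1,2,3,5]
Step 11: ref 1 → HIT, frames=[1,2,3,5]
Step 12: ref 1 → HIT, frames=[1,2,3,5]
Total faults: 4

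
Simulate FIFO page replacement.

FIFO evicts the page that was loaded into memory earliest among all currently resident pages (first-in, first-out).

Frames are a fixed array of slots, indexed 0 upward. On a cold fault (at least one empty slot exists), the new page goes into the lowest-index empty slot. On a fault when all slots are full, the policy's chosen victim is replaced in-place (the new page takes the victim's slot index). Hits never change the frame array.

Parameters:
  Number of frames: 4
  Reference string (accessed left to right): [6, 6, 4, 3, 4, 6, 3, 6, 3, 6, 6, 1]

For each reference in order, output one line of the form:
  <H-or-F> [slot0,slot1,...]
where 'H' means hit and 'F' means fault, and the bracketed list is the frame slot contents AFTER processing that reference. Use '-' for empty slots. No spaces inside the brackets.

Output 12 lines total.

F [6,-,-,-]
H [6,-,-,-]
F [6,4,-,-]
F [6,4,3,-]
H [6,4,3,-]
H [6,4,3,-]
H [6,4,3,-]
H [6,4,3,-]
H [6,4,3,-]
H [6,4,3,-]
H [6,4,3,-]
F [6,4,3,1]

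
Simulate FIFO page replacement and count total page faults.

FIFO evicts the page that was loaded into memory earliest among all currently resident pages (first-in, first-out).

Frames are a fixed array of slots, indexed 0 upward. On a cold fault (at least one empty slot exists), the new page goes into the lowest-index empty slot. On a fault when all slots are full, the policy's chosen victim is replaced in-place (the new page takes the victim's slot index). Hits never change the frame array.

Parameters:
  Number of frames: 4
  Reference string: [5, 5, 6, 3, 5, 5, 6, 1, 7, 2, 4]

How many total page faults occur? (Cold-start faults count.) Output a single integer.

Answer: 7

Derivation:
Step 0: ref 5 → FAULT, frames=[5,-,-,-]
Step 1: ref 5 → HIT, frames=[5,-,-,-]
Step 2: ref 6 → FAULT, frames=[5,6,-,-]
Step 3: ref 3 → FAULT, frames=[5,6,3,-]
Step 4: ref 5 → HIT, frames=[5,6,3,-]
Step 5: ref 5 → HIT, frames=[5,6,3,-]
Step 6: ref 6 → HIT, frames=[5,6,3,-]
Step 7: ref 1 → FAULT, frames=[5,6,3,1]
Step 8: ref 7 → FAULT (evict 5), frames=[7,6,3,1]
Step 9: ref 2 → FAULT (evict 6), frames=[7,2,3,1]
Step 10: ref 4 → FAULT (evict 3), frames=[7,2,4,1]
Total faults: 7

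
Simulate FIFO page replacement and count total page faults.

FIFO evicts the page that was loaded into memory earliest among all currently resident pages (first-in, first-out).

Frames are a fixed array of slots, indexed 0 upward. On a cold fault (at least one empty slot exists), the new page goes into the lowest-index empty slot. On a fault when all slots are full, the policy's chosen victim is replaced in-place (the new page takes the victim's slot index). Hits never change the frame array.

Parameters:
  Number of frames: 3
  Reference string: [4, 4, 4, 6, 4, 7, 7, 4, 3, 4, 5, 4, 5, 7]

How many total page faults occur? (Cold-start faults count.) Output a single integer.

Step 0: ref 4 → FAULT, frames=[4,-,-]
Step 1: ref 4 → HIT, frames=[4,-,-]
Step 2: ref 4 → HIT, frames=[4,-,-]
Step 3: ref 6 → FAULT, frames=[4,6,-]
Step 4: ref 4 → HIT, frames=[4,6,-]
Step 5: ref 7 → FAULT, frames=[4,6,7]
Step 6: ref 7 → HIT, frames=[4,6,7]
Step 7: ref 4 → HIT, frames=[4,6,7]
Step 8: ref 3 → FAULT (evict 4), frames=[3,6,7]
Step 9: ref 4 → FAULT (evict 6), frames=[3,4,7]
Step 10: ref 5 → FAULT (evict 7), frames=[3,4,5]
Step 11: ref 4 → HIT, frames=[3,4,5]
Step 12: ref 5 → HIT, frames=[3,4,5]
Step 13: ref 7 → FAULT (evict 3), frames=[7,4,5]
Total faults: 7

Answer: 7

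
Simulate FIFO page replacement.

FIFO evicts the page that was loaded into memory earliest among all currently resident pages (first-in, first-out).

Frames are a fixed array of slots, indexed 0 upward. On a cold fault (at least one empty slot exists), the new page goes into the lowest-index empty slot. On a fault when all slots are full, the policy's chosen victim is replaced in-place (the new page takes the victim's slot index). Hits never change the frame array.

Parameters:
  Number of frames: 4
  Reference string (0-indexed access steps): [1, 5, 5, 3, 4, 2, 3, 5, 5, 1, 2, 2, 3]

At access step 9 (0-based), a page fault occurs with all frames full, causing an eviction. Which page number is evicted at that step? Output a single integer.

Answer: 5

Derivation:
Step 0: ref 1 -> FAULT, frames=[1,-,-,-]
Step 1: ref 5 -> FAULT, frames=[1,5,-,-]
Step 2: ref 5 -> HIT, frames=[1,5,-,-]
Step 3: ref 3 -> FAULT, frames=[1,5,3,-]
Step 4: ref 4 -> FAULT, frames=[1,5,3,4]
Step 5: ref 2 -> FAULT, evict 1, frames=[2,5,3,4]
Step 6: ref 3 -> HIT, frames=[2,5,3,4]
Step 7: ref 5 -> HIT, frames=[2,5,3,4]
Step 8: ref 5 -> HIT, frames=[2,5,3,4]
Step 9: ref 1 -> FAULT, evict 5, frames=[2,1,3,4]
At step 9: evicted page 5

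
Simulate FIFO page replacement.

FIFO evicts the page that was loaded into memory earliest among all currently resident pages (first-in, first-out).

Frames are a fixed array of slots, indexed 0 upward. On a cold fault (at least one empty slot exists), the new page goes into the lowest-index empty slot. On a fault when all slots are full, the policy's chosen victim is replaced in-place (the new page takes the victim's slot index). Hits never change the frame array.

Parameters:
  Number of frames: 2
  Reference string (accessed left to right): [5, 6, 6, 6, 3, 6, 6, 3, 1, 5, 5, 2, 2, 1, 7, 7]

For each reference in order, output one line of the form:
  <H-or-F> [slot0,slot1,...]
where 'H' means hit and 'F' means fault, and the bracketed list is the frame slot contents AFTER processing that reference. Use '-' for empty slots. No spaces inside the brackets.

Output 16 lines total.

F [5,-]
F [5,6]
H [5,6]
H [5,6]
F [3,6]
H [3,6]
H [3,6]
H [3,6]
F [3,1]
F [5,1]
H [5,1]
F [5,2]
H [5,2]
F [1,2]
F [1,7]
H [1,7]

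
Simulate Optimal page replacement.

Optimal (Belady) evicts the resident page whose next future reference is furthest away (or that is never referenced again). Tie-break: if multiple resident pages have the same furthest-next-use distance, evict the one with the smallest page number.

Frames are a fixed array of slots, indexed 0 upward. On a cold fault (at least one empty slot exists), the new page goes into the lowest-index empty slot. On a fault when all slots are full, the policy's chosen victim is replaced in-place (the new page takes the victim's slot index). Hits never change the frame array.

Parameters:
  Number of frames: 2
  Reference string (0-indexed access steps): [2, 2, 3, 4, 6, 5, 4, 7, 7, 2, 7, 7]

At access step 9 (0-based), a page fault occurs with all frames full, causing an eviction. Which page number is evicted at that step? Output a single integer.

Answer: 5

Derivation:
Step 0: ref 2 -> FAULT, frames=[2,-]
Step 1: ref 2 -> HIT, frames=[2,-]
Step 2: ref 3 -> FAULT, frames=[2,3]
Step 3: ref 4 -> FAULT, evict 3, frames=[2,4]
Step 4: ref 6 -> FAULT, evict 2, frames=[6,4]
Step 5: ref 5 -> FAULT, evict 6, frames=[5,4]
Step 6: ref 4 -> HIT, frames=[5,4]
Step 7: ref 7 -> FAULT, evict 4, frames=[5,7]
Step 8: ref 7 -> HIT, frames=[5,7]
Step 9: ref 2 -> FAULT, evict 5, frames=[2,7]
At step 9: evicted page 5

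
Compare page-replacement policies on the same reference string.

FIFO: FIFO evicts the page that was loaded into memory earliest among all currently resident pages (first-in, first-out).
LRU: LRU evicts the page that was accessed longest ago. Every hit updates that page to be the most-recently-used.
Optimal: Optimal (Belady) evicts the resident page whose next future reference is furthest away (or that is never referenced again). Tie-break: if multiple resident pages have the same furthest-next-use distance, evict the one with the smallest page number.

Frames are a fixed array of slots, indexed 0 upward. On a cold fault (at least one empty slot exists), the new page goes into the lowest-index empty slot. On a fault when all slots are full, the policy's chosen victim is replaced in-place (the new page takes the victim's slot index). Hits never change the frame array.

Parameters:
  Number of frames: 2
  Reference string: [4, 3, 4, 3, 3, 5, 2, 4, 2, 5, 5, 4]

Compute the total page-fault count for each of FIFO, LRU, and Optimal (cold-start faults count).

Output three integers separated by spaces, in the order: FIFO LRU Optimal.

Answer: 6 7 5

Derivation:
--- FIFO ---
  step 0: ref 4 -> FAULT, frames=[4,-] (faults so far: 1)
  step 1: ref 3 -> FAULT, frames=[4,3] (faults so far: 2)
  step 2: ref 4 -> HIT, frames=[4,3] (faults so far: 2)
  step 3: ref 3 -> HIT, frames=[4,3] (faults so far: 2)
  step 4: ref 3 -> HIT, frames=[4,3] (faults so far: 2)
  step 5: ref 5 -> FAULT, evict 4, frames=[5,3] (faults so far: 3)
  step 6: ref 2 -> FAULT, evict 3, frames=[5,2] (faults so far: 4)
  step 7: ref 4 -> FAULT, evict 5, frames=[4,2] (faults so far: 5)
  step 8: ref 2 -> HIT, frames=[4,2] (faults so far: 5)
  step 9: ref 5 -> FAULT, evict 2, frames=[4,5] (faults so far: 6)
  step 10: ref 5 -> HIT, frames=[4,5] (faults so far: 6)
  step 11: ref 4 -> HIT, frames=[4,5] (faults so far: 6)
  FIFO total faults: 6
--- LRU ---
  step 0: ref 4 -> FAULT, frames=[4,-] (faults so far: 1)
  step 1: ref 3 -> FAULT, frames=[4,3] (faults so far: 2)
  step 2: ref 4 -> HIT, frames=[4,3] (faults so far: 2)
  step 3: ref 3 -> HIT, frames=[4,3] (faults so far: 2)
  step 4: ref 3 -> HIT, frames=[4,3] (faults so far: 2)
  step 5: ref 5 -> FAULT, evict 4, frames=[5,3] (faults so far: 3)
  step 6: ref 2 -> FAULT, evict 3, frames=[5,2] (faults so far: 4)
  step 7: ref 4 -> FAULT, evict 5, frames=[4,2] (faults so far: 5)
  step 8: ref 2 -> HIT, frames=[4,2] (faults so far: 5)
  step 9: ref 5 -> FAULT, evict 4, frames=[5,2] (faults so far: 6)
  step 10: ref 5 -> HIT, frames=[5,2] (faults so far: 6)
  step 11: ref 4 -> FAULT, evict 2, frames=[5,4] (faults so far: 7)
  LRU total faults: 7
--- Optimal ---
  step 0: ref 4 -> FAULT, frames=[4,-] (faults so far: 1)
  step 1: ref 3 -> FAULT, frames=[4,3] (faults so far: 2)
  step 2: ref 4 -> HIT, frames=[4,3] (faults so far: 2)
  step 3: ref 3 -> HIT, frames=[4,3] (faults so far: 2)
  step 4: ref 3 -> HIT, frames=[4,3] (faults so far: 2)
  step 5: ref 5 -> FAULT, evict 3, frames=[4,5] (faults so far: 3)
  step 6: ref 2 -> FAULT, evict 5, frames=[4,2] (faults so far: 4)
  step 7: ref 4 -> HIT, frames=[4,2] (faults so far: 4)
  step 8: ref 2 -> HIT, frames=[4,2] (faults so far: 4)
  step 9: ref 5 -> FAULT, evict 2, frames=[4,5] (faults so far: 5)
  step 10: ref 5 -> HIT, frames=[4,5] (faults so far: 5)
  step 11: ref 4 -> HIT, frames=[4,5] (faults so far: 5)
  Optimal total faults: 5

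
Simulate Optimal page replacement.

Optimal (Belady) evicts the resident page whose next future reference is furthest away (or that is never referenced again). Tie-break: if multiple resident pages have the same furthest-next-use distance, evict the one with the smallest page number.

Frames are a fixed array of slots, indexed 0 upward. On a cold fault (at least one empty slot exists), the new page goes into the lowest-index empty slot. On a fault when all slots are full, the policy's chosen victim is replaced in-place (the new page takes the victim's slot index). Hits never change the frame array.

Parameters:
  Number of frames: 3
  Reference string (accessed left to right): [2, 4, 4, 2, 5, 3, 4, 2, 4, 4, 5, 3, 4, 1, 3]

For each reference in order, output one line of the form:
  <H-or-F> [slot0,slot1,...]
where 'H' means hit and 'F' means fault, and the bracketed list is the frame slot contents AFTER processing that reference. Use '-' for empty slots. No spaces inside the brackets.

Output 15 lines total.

F [2,-,-]
F [2,4,-]
H [2,4,-]
H [2,4,-]
F [2,4,5]
F [2,4,3]
H [2,4,3]
H [2,4,3]
H [2,4,3]
H [2,4,3]
F [5,4,3]
H [5,4,3]
H [5,4,3]
F [5,1,3]
H [5,1,3]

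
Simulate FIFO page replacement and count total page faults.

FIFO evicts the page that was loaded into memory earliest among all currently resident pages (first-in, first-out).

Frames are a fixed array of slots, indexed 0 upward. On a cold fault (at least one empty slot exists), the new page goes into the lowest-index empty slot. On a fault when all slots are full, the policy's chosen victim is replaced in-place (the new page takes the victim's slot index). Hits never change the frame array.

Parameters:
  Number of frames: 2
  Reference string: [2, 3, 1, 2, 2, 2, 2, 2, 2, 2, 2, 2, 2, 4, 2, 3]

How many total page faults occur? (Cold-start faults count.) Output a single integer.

Answer: 6

Derivation:
Step 0: ref 2 → FAULT, frames=[2,-]
Step 1: ref 3 → FAULT, frames=[2,3]
Step 2: ref 1 → FAULT (evict 2), frames=[1,3]
Step 3: ref 2 → FAULT (evict 3), frames=[1,2]
Step 4: ref 2 → HIT, frames=[1,2]
Step 5: ref 2 → HIT, frames=[1,2]
Step 6: ref 2 → HIT, frames=[1,2]
Step 7: ref 2 → HIT, frames=[1,2]
Step 8: ref 2 → HIT, frames=[1,2]
Step 9: ref 2 → HIT, frames=[1,2]
Step 10: ref 2 → HIT, frames=[1,2]
Step 11: ref 2 → HIT, frames=[1,2]
Step 12: ref 2 → HIT, frames=[1,2]
Step 13: ref 4 → FAULT (evict 1), frames=[4,2]
Step 14: ref 2 → HIT, frames=[4,2]
Step 15: ref 3 → FAULT (evict 2), frames=[4,3]
Total faults: 6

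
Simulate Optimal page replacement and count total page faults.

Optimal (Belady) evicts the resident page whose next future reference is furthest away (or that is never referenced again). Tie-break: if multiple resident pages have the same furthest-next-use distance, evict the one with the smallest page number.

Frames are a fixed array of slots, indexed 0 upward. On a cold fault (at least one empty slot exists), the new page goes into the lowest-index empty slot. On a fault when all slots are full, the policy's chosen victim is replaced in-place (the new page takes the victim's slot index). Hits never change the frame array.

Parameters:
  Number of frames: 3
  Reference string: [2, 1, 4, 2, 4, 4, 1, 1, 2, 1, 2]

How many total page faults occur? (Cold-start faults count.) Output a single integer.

Step 0: ref 2 → FAULT, frames=[2,-,-]
Step 1: ref 1 → FAULT, frames=[2,1,-]
Step 2: ref 4 → FAULT, frames=[2,1,4]
Step 3: ref 2 → HIT, frames=[2,1,4]
Step 4: ref 4 → HIT, frames=[2,1,4]
Step 5: ref 4 → HIT, frames=[2,1,4]
Step 6: ref 1 → HIT, frames=[2,1,4]
Step 7: ref 1 → HIT, frames=[2,1,4]
Step 8: ref 2 → HIT, frames=[2,1,4]
Step 9: ref 1 → HIT, frames=[2,1,4]
Step 10: ref 2 → HIT, frames=[2,1,4]
Total faults: 3

Answer: 3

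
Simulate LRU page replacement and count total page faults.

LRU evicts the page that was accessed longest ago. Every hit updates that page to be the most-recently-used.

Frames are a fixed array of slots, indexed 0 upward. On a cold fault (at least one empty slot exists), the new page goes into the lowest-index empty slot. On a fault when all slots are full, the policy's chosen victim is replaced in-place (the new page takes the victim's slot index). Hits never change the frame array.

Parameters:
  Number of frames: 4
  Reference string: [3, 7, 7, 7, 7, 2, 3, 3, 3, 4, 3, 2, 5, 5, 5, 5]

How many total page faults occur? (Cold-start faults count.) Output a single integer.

Step 0: ref 3 → FAULT, frames=[3,-,-,-]
Step 1: ref 7 → FAULT, frames=[3,7,-,-]
Step 2: ref 7 → HIT, frames=[3,7,-,-]
Step 3: ref 7 → HIT, frames=[3,7,-,-]
Step 4: ref 7 → HIT, frames=[3,7,-,-]
Step 5: ref 2 → FAULT, frames=[3,7,2,-]
Step 6: ref 3 → HIT, frames=[3,7,2,-]
Step 7: ref 3 → HIT, frames=[3,7,2,-]
Step 8: ref 3 → HIT, frames=[3,7,2,-]
Step 9: ref 4 → FAULT, frames=[3,7,2,4]
Step 10: ref 3 → HIT, frames=[3,7,2,4]
Step 11: ref 2 → HIT, frames=[3,7,2,4]
Step 12: ref 5 → FAULT (evict 7), frames=[3,5,2,4]
Step 13: ref 5 → HIT, frames=[3,5,2,4]
Step 14: ref 5 → HIT, frames=[3,5,2,4]
Step 15: ref 5 → HIT, frames=[3,5,2,4]
Total faults: 5

Answer: 5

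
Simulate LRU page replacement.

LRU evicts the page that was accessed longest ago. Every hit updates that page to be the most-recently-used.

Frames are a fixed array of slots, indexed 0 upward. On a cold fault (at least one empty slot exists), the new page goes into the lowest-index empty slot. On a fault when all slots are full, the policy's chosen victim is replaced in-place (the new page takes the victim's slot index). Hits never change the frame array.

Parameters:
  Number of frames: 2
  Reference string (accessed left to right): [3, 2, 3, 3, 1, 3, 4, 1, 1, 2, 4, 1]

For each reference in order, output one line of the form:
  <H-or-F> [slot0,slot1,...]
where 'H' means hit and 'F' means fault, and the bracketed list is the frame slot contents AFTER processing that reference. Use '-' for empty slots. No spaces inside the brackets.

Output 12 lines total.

F [3,-]
F [3,2]
H [3,2]
H [3,2]
F [3,1]
H [3,1]
F [3,4]
F [1,4]
H [1,4]
F [1,2]
F [4,2]
F [4,1]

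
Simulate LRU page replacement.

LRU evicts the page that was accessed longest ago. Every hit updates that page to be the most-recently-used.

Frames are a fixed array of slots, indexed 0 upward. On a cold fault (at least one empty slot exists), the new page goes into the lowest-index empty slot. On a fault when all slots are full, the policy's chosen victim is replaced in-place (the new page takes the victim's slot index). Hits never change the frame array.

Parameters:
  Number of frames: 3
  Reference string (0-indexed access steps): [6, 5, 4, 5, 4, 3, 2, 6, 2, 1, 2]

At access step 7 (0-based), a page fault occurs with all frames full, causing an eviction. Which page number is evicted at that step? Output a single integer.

Step 0: ref 6 -> FAULT, frames=[6,-,-]
Step 1: ref 5 -> FAULT, frames=[6,5,-]
Step 2: ref 4 -> FAULT, frames=[6,5,4]
Step 3: ref 5 -> HIT, frames=[6,5,4]
Step 4: ref 4 -> HIT, frames=[6,5,4]
Step 5: ref 3 -> FAULT, evict 6, frames=[3,5,4]
Step 6: ref 2 -> FAULT, evict 5, frames=[3,2,4]
Step 7: ref 6 -> FAULT, evict 4, frames=[3,2,6]
At step 7: evicted page 4

Answer: 4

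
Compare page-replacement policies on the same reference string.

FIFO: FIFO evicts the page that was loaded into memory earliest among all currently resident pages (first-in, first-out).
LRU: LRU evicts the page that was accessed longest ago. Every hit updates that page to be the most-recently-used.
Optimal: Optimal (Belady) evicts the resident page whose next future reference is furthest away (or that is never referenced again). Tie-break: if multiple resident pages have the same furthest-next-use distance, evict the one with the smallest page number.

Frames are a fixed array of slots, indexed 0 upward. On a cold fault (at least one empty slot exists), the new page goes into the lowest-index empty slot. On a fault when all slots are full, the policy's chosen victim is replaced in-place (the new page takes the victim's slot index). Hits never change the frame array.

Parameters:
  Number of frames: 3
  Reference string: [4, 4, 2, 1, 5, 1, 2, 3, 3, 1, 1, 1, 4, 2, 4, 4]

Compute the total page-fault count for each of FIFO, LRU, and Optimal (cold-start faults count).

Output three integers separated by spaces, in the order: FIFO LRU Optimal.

--- FIFO ---
  step 0: ref 4 -> FAULT, frames=[4,-,-] (faults so far: 1)
  step 1: ref 4 -> HIT, frames=[4,-,-] (faults so far: 1)
  step 2: ref 2 -> FAULT, frames=[4,2,-] (faults so far: 2)
  step 3: ref 1 -> FAULT, frames=[4,2,1] (faults so far: 3)
  step 4: ref 5 -> FAULT, evict 4, frames=[5,2,1] (faults so far: 4)
  step 5: ref 1 -> HIT, frames=[5,2,1] (faults so far: 4)
  step 6: ref 2 -> HIT, frames=[5,2,1] (faults so far: 4)
  step 7: ref 3 -> FAULT, evict 2, frames=[5,3,1] (faults so far: 5)
  step 8: ref 3 -> HIT, frames=[5,3,1] (faults so far: 5)
  step 9: ref 1 -> HIT, frames=[5,3,1] (faults so far: 5)
  step 10: ref 1 -> HIT, frames=[5,3,1] (faults so far: 5)
  step 11: ref 1 -> HIT, frames=[5,3,1] (faults so far: 5)
  step 12: ref 4 -> FAULT, evict 1, frames=[5,3,4] (faults so far: 6)
  step 13: ref 2 -> FAULT, evict 5, frames=[2,3,4] (faults so far: 7)
  step 14: ref 4 -> HIT, frames=[2,3,4] (faults so far: 7)
  step 15: ref 4 -> HIT, frames=[2,3,4] (faults so far: 7)
  FIFO total faults: 7
--- LRU ---
  step 0: ref 4 -> FAULT, frames=[4,-,-] (faults so far: 1)
  step 1: ref 4 -> HIT, frames=[4,-,-] (faults so far: 1)
  step 2: ref 2 -> FAULT, frames=[4,2,-] (faults so far: 2)
  step 3: ref 1 -> FAULT, frames=[4,2,1] (faults so far: 3)
  step 4: ref 5 -> FAULT, evict 4, frames=[5,2,1] (faults so far: 4)
  step 5: ref 1 -> HIT, frames=[5,2,1] (faults so far: 4)
  step 6: ref 2 -> HIT, frames=[5,2,1] (faults so far: 4)
  step 7: ref 3 -> FAULT, evict 5, frames=[3,2,1] (faults so far: 5)
  step 8: ref 3 -> HIT, frames=[3,2,1] (faults so far: 5)
  step 9: ref 1 -> HIT, frames=[3,2,1] (faults so far: 5)
  step 10: ref 1 -> HIT, frames=[3,2,1] (faults so far: 5)
  step 11: ref 1 -> HIT, frames=[3,2,1] (faults so far: 5)
  step 12: ref 4 -> FAULT, evict 2, frames=[3,4,1] (faults so far: 6)
  step 13: ref 2 -> FAULT, evict 3, frames=[2,4,1] (faults so far: 7)
  step 14: ref 4 -> HIT, frames=[2,4,1] (faults so far: 7)
  step 15: ref 4 -> HIT, frames=[2,4,1] (faults so far: 7)
  LRU total faults: 7
--- Optimal ---
  step 0: ref 4 -> FAULT, frames=[4,-,-] (faults so far: 1)
  step 1: ref 4 -> HIT, frames=[4,-,-] (faults so far: 1)
  step 2: ref 2 -> FAULT, frames=[4,2,-] (faults so far: 2)
  step 3: ref 1 -> FAULT, frames=[4,2,1] (faults so far: 3)
  step 4: ref 5 -> FAULT, evict 4, frames=[5,2,1] (faults so far: 4)
  step 5: ref 1 -> HIT, frames=[5,2,1] (faults so far: 4)
  step 6: ref 2 -> HIT, frames=[5,2,1] (faults so far: 4)
  step 7: ref 3 -> FAULT, evict 5, frames=[3,2,1] (faults so far: 5)
  step 8: ref 3 -> HIT, frames=[3,2,1] (faults so far: 5)
  step 9: ref 1 -> HIT, frames=[3,2,1] (faults so far: 5)
  step 10: ref 1 -> HIT, frames=[3,2,1] (faults so far: 5)
  step 11: ref 1 -> HIT, frames=[3,2,1] (faults so far: 5)
  step 12: ref 4 -> FAULT, evict 1, frames=[3,2,4] (faults so far: 6)
  step 13: ref 2 -> HIT, frames=[3,2,4] (faults so far: 6)
  step 14: ref 4 -> HIT, frames=[3,2,4] (faults so far: 6)
  step 15: ref 4 -> HIT, frames=[3,2,4] (faults so far: 6)
  Optimal total faults: 6

Answer: 7 7 6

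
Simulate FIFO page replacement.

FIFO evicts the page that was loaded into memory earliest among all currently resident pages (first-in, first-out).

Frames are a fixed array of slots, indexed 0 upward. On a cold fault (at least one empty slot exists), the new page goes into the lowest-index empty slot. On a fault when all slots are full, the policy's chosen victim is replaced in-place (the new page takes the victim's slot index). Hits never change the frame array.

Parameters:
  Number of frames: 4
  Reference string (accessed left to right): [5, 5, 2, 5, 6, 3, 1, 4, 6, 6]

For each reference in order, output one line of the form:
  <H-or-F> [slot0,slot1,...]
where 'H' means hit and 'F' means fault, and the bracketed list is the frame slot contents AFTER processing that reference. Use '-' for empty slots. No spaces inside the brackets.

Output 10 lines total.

F [5,-,-,-]
H [5,-,-,-]
F [5,2,-,-]
H [5,2,-,-]
F [5,2,6,-]
F [5,2,6,3]
F [1,2,6,3]
F [1,4,6,3]
H [1,4,6,3]
H [1,4,6,3]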